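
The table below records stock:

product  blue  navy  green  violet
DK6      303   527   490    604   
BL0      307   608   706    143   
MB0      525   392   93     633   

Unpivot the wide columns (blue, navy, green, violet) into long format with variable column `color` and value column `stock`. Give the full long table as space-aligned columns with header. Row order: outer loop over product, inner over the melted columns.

product  color   stock
DK6      blue    303  
DK6      navy    527  
DK6      green   490  
DK6      violet  604  
BL0      blue    307  
BL0      navy    608  
BL0      green   706  
BL0      violet  143  
MB0      blue    525  
MB0      navy    392  
MB0      green   93   
MB0      violet  633  

Each (product, column) pair becomes one row: 3 × 4 = 12 rows.
For example, (DK6, blue) → stock=303.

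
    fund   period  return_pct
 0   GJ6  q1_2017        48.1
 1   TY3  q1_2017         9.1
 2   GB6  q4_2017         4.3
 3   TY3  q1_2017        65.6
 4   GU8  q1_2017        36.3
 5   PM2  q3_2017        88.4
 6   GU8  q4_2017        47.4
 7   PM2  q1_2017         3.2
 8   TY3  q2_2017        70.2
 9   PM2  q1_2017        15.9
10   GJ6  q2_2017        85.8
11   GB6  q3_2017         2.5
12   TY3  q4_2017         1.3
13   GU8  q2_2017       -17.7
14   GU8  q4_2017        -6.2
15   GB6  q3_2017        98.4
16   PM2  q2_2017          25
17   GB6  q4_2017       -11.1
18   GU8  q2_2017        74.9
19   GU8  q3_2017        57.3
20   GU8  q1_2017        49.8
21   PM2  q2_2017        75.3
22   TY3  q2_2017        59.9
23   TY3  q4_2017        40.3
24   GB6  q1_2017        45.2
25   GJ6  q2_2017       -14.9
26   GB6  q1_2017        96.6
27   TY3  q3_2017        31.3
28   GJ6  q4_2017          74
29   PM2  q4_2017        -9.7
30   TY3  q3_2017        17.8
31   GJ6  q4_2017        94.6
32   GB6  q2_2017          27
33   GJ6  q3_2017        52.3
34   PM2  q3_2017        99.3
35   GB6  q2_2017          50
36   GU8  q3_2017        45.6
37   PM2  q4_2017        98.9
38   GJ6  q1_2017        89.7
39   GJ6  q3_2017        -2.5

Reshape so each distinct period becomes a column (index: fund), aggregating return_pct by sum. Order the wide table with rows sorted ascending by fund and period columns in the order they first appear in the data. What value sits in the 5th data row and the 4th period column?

With rows sorted ascending by fund, row 5 is fund=TY3. period columns in first-appearance order: q1_2017, q4_2017, q3_2017, q2_2017; column 4 is q2_2017.
Long rows with fund=TY3, period=q2_2017: 70.2 + 59.9 = 130.1.

130.1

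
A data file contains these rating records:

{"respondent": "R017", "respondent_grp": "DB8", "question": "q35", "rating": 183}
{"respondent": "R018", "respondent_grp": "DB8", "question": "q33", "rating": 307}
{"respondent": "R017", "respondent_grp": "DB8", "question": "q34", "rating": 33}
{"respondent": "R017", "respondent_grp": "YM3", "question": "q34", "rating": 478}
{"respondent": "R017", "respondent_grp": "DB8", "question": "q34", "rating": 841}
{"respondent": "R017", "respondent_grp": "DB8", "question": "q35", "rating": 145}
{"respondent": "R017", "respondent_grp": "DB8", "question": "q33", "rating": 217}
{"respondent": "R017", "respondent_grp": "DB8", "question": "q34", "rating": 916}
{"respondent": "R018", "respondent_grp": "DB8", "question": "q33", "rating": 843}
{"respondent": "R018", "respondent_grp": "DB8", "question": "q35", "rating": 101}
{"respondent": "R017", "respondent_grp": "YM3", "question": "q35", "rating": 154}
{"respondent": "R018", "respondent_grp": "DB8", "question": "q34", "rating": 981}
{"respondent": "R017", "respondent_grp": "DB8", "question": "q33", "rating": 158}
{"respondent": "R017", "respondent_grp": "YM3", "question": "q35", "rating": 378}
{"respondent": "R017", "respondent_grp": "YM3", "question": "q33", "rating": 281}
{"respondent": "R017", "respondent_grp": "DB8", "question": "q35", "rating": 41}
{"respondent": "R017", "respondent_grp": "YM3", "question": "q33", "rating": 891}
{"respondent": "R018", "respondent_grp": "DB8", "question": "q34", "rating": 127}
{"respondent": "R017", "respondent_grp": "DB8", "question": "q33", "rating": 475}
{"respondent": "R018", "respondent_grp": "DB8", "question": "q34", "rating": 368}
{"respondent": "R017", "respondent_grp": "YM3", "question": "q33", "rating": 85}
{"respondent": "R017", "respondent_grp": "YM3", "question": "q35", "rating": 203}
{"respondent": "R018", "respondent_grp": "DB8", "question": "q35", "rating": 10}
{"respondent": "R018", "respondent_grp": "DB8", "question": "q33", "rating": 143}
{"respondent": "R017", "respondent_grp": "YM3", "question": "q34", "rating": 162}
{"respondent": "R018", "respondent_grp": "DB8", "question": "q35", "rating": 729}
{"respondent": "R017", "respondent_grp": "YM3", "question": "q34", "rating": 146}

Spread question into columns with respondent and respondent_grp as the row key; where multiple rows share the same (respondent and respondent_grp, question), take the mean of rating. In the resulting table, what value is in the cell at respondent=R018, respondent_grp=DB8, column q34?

Rows with respondent=R018, respondent_grp=DB8 and question=q34: rating values are 981, 127, 368.
(981 + 127 + 368) / 3 = 492.

492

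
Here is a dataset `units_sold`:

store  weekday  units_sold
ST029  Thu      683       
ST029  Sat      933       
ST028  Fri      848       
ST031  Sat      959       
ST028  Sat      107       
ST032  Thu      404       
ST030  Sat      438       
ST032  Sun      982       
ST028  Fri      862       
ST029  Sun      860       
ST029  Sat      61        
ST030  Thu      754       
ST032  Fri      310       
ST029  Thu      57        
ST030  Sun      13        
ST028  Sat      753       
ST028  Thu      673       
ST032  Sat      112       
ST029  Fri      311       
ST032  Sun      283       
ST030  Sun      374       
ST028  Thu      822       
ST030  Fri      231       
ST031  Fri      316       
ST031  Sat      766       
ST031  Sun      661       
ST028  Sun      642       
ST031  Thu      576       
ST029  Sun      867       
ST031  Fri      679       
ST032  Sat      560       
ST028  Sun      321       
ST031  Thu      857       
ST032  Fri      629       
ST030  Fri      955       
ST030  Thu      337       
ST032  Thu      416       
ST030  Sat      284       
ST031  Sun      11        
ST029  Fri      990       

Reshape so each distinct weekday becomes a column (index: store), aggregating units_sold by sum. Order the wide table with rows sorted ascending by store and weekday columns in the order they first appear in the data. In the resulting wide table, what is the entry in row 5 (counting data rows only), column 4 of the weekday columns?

With rows sorted ascending by store, row 5 is store=ST032. weekday columns in first-appearance order: Thu, Sat, Fri, Sun; column 4 is Sun.
Long rows with store=ST032, weekday=Sun: 982 + 283 = 1265.

1265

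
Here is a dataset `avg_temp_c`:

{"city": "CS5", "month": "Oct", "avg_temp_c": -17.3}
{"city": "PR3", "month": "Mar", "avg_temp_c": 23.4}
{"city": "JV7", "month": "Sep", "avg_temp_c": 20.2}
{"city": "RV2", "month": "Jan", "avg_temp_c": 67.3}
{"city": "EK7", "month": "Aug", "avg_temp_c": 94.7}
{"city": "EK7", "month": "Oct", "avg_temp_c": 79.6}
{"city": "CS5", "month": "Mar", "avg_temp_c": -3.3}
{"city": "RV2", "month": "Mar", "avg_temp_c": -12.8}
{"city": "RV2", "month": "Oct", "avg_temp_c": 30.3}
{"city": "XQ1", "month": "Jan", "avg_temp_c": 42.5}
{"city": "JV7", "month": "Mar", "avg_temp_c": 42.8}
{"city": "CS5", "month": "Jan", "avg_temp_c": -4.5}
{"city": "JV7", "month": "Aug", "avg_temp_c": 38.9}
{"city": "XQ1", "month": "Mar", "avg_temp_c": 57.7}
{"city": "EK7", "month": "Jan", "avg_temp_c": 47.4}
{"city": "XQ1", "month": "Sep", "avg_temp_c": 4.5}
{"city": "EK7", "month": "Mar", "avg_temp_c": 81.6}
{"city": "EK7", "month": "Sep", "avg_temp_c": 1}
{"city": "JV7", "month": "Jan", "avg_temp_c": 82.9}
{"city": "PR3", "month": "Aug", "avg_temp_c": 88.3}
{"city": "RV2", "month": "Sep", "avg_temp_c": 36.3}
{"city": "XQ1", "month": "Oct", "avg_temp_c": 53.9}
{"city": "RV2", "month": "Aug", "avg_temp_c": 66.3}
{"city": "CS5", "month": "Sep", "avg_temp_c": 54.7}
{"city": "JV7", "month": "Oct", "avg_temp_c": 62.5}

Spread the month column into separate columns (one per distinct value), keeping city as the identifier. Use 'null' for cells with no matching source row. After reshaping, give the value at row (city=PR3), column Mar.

The long row with city=PR3, month=Mar has avg_temp_c=23.4.

23.4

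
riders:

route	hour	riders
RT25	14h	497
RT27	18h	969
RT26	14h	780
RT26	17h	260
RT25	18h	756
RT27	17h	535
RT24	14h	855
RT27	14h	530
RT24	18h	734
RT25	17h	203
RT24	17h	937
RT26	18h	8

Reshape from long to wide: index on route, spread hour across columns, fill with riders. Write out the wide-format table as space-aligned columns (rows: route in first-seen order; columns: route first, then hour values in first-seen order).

Columns: route plus the 3 distinct hour values (14h, 18h, 17h).
For example, row RT25 column 14h takes riders=497 from the long row (RT25, 14h).

route  14h  18h  17h
RT25   497  756  203
RT27   530  969  535
RT26   780  8    260
RT24   855  734  937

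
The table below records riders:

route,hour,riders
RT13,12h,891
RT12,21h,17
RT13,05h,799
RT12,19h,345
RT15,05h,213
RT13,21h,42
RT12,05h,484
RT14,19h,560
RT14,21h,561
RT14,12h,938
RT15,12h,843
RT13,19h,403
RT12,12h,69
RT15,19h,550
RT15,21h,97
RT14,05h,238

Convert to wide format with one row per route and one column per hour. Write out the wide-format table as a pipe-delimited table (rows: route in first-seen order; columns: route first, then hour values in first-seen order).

Columns: route plus the 4 distinct hour values (12h, 21h, 05h, 19h).
For example, row RT13 column 12h takes riders=891 from the long row (RT13, 12h).

| route | 12h | 21h | 05h | 19h |
| RT13 | 891 | 42 | 799 | 403 |
| RT12 | 69 | 17 | 484 | 345 |
| RT15 | 843 | 97 | 213 | 550 |
| RT14 | 938 | 561 | 238 | 560 |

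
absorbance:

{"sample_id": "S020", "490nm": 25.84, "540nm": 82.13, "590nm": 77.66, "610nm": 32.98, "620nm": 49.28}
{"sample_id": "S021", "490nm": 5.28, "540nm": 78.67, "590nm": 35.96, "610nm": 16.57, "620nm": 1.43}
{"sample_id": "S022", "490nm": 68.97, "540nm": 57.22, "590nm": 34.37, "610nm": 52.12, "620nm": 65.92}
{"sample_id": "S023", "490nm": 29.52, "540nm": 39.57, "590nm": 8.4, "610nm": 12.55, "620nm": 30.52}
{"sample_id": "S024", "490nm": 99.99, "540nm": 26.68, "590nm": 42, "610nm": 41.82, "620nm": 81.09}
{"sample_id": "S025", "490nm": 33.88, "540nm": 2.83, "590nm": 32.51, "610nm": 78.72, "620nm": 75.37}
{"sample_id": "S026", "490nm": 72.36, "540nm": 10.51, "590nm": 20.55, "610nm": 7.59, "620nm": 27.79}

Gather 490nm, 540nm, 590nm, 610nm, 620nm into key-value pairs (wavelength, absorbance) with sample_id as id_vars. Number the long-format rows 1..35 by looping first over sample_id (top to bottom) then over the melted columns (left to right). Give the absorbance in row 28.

32.51

35 rows total (7 × 5). Row 28: index ⌊(28-1)/5⌋ = 5 into sample_id → S025; (28-1) mod 5 = 2 into the melted columns → 590nm.
So row 28 is (S025, 590nm, 32.51); absorbance = 32.51.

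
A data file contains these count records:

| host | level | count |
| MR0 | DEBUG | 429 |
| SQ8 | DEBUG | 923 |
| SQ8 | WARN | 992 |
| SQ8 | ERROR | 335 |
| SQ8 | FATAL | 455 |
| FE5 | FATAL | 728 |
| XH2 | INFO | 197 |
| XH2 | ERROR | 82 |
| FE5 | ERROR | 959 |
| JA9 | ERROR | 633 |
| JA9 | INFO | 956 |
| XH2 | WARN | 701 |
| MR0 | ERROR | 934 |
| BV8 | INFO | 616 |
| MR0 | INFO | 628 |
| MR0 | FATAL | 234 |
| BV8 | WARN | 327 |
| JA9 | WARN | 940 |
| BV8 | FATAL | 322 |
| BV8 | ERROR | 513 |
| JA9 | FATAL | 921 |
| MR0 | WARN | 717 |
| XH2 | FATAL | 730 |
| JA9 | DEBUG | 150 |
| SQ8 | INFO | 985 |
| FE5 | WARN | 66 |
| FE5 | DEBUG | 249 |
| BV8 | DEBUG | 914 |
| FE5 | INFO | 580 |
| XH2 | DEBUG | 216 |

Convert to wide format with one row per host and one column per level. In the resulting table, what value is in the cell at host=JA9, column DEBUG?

Wide layout: rows indexed by host, columns are the 5 distinct level values (DEBUG, WARN, ERROR, FATAL, INFO).
Cell (host=JA9, level=DEBUG) draws from the long row where host=JA9 and level=DEBUG, which has count=150.

150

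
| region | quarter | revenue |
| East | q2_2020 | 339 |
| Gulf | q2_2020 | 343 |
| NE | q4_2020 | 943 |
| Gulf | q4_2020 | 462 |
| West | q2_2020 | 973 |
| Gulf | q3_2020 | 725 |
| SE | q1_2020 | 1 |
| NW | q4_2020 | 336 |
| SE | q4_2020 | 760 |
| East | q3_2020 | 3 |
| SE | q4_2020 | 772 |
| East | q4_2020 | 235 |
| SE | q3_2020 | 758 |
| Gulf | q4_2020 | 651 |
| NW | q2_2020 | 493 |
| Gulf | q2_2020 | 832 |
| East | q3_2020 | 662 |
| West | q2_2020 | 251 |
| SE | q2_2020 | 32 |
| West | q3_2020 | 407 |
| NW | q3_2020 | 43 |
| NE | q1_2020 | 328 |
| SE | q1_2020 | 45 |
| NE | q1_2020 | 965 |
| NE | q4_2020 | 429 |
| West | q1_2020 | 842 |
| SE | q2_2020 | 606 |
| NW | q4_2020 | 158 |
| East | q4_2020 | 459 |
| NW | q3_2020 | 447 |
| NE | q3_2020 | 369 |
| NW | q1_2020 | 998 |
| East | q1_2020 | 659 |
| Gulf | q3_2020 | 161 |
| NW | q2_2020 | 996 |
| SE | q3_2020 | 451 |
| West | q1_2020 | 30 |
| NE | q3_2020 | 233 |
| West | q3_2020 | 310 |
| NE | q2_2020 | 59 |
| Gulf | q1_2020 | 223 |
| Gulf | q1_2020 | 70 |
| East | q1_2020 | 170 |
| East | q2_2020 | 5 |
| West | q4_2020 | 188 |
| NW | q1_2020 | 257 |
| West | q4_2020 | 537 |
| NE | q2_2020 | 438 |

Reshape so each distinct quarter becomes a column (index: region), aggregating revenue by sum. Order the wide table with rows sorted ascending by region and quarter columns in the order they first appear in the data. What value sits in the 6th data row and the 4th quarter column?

872

With rows sorted ascending by region, row 6 is region=West. quarter columns in first-appearance order: q2_2020, q4_2020, q3_2020, q1_2020; column 4 is q1_2020.
Long rows with region=West, quarter=q1_2020: 842 + 30 = 872.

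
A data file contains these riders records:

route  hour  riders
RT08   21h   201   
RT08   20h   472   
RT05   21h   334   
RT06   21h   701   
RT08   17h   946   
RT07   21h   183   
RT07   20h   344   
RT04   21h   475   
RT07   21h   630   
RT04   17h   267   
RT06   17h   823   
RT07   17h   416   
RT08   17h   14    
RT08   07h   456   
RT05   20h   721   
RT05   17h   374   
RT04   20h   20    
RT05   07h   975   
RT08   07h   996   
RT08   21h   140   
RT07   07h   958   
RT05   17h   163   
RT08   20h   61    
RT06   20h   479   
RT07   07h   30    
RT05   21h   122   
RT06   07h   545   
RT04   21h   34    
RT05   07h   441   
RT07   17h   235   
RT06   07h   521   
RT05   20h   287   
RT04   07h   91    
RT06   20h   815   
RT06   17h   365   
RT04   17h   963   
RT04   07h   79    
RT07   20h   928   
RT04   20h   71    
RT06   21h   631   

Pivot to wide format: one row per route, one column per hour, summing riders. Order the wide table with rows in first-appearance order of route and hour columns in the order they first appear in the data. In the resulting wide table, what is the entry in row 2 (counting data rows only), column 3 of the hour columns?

537

With rows in first-appearance order of route, row 2 is route=RT05. hour columns in first-appearance order: 21h, 20h, 17h, 07h; column 3 is 17h.
Long rows with route=RT05, hour=17h: 374 + 163 = 537.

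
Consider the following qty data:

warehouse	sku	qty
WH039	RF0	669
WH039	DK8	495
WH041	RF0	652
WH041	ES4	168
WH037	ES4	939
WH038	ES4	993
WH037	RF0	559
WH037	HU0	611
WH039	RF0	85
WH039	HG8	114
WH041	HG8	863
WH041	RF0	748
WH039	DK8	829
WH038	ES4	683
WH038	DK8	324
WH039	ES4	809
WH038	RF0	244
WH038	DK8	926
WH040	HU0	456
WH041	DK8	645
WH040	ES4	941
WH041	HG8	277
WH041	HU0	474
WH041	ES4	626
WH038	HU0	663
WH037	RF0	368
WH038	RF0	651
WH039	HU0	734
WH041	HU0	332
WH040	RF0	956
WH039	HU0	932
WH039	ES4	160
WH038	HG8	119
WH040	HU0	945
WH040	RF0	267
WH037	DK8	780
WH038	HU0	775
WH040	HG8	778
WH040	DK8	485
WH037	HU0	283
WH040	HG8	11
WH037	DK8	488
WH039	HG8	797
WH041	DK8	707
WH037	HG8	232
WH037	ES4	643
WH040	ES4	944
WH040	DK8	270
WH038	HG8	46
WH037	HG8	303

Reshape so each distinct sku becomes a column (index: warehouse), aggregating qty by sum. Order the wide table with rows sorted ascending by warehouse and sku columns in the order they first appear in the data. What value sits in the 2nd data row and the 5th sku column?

165

With rows sorted ascending by warehouse, row 2 is warehouse=WH038. sku columns in first-appearance order: RF0, DK8, ES4, HU0, HG8; column 5 is HG8.
Long rows with warehouse=WH038, sku=HG8: 119 + 46 = 165.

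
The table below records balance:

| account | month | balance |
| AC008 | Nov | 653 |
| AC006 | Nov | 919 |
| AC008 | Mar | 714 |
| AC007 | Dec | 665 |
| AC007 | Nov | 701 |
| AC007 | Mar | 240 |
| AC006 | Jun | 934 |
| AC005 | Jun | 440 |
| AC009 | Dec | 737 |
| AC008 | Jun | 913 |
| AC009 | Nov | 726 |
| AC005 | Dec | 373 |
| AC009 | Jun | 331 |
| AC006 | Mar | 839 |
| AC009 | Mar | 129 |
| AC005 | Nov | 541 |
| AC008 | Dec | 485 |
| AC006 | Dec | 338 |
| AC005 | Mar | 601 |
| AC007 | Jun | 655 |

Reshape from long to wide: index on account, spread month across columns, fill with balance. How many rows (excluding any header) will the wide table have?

5

5 distinct account values → 5 rows.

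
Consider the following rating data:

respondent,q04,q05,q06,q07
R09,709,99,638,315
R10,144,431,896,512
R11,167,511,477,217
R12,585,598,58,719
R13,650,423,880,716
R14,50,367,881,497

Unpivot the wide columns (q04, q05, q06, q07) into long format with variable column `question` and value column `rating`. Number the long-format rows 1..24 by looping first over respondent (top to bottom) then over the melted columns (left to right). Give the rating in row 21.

50

24 rows total (6 × 4). Row 21: index ⌊(21-1)/4⌋ = 5 into respondent → R14; (21-1) mod 4 = 0 into the melted columns → q04.
So row 21 is (R14, q04, 50); rating = 50.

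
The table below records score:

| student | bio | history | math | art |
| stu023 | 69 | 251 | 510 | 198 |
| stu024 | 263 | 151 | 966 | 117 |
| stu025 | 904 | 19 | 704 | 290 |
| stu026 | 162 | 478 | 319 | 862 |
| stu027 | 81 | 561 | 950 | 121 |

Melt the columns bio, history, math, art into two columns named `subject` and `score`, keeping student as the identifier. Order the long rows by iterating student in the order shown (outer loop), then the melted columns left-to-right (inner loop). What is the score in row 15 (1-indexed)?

319

20 rows total (5 × 4). Row 15: index ⌊(15-1)/4⌋ = 3 into student → stu026; (15-1) mod 4 = 2 into the melted columns → math.
So row 15 is (stu026, math, 319); score = 319.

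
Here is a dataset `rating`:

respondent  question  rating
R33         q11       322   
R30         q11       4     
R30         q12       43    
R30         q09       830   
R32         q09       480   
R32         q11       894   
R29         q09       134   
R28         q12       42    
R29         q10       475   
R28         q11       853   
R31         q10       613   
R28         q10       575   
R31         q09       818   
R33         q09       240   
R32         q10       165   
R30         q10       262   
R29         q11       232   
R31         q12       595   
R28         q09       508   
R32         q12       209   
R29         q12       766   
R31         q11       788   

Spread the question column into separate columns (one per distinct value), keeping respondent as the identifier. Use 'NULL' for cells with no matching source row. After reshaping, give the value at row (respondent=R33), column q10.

NULL

No long-format row has respondent=R33 and question=q10, so the cell is NULL.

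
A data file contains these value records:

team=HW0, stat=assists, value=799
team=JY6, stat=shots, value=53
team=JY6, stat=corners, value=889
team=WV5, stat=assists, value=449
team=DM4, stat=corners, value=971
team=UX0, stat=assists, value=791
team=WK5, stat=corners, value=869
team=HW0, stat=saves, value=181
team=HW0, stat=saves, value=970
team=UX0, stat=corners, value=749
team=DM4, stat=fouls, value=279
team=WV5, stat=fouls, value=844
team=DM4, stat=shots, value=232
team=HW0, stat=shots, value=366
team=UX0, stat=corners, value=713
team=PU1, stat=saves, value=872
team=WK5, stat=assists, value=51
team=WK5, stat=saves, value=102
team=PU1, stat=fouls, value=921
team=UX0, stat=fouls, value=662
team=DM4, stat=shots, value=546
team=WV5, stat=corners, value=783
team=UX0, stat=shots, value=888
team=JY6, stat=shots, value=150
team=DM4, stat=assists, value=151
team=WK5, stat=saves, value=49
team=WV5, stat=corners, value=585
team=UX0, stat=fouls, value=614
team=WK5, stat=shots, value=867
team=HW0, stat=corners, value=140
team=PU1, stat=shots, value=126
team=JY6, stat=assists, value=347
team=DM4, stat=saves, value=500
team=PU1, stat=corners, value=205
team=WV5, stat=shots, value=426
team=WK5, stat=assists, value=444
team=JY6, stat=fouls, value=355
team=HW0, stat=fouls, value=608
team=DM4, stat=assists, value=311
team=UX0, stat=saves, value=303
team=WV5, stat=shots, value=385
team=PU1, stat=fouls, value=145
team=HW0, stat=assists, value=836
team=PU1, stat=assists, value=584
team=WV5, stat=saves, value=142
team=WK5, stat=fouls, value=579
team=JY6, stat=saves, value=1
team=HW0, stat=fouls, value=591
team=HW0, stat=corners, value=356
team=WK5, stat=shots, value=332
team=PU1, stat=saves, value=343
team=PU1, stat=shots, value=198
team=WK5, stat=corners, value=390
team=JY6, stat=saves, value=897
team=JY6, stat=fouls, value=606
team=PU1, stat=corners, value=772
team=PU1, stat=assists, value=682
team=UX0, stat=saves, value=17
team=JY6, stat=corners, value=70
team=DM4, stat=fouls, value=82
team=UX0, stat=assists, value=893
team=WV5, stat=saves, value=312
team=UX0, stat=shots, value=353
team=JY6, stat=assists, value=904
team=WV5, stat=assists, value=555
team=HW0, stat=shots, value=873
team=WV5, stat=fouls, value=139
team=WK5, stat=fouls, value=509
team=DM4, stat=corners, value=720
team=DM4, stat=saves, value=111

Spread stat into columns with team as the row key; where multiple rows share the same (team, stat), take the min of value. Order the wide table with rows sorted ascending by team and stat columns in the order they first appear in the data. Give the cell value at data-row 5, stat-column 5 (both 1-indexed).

614

With rows sorted ascending by team, row 5 is team=UX0. stat columns in first-appearance order: assists, shots, corners, saves, fouls; column 5 is fouls.
Long rows with team=UX0, stat=fouls: min(662, 614) = 614.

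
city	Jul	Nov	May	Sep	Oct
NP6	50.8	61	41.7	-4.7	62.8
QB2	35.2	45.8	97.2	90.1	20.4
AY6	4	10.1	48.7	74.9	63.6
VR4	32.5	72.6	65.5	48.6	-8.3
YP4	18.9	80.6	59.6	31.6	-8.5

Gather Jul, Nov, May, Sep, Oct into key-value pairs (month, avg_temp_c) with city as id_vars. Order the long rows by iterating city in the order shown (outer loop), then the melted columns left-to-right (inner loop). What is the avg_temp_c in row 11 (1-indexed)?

25 rows total (5 × 5). Row 11: index ⌊(11-1)/5⌋ = 2 into city → AY6; (11-1) mod 5 = 0 into the melted columns → Jul.
So row 11 is (AY6, Jul, 4); avg_temp_c = 4.

4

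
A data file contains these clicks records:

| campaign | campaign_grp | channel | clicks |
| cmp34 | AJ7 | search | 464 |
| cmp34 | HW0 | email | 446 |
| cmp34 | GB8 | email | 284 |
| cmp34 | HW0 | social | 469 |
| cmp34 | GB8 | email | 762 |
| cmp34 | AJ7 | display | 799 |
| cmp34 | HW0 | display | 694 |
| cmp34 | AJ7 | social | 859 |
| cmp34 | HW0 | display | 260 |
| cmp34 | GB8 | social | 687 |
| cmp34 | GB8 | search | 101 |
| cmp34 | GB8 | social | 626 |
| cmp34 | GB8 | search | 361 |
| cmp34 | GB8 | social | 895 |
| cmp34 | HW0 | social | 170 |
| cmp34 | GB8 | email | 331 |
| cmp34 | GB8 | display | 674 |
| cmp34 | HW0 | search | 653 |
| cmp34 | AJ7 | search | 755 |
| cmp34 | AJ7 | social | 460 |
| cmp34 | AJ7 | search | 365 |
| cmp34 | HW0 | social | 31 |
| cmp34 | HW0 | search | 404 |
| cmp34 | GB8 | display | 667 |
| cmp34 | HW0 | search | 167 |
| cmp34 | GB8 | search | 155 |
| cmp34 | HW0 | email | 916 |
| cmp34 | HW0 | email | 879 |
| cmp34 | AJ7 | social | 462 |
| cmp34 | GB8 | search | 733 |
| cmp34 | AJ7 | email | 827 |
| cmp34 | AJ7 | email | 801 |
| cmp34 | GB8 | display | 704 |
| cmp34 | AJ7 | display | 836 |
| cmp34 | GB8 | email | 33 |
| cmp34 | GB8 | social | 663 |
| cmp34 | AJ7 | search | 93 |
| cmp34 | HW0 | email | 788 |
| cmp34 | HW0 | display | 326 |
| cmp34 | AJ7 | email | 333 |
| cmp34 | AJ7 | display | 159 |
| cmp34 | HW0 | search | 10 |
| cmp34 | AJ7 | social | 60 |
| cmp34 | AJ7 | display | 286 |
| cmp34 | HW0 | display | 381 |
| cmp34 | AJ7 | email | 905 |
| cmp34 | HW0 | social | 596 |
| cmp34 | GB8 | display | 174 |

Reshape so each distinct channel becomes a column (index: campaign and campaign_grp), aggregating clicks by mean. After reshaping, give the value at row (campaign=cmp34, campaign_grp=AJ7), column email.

716.50

Rows with campaign=cmp34, campaign_grp=AJ7 and channel=email: clicks values are 827, 801, 333, 905.
(827 + 801 + 333 + 905) / 4 = 716.50.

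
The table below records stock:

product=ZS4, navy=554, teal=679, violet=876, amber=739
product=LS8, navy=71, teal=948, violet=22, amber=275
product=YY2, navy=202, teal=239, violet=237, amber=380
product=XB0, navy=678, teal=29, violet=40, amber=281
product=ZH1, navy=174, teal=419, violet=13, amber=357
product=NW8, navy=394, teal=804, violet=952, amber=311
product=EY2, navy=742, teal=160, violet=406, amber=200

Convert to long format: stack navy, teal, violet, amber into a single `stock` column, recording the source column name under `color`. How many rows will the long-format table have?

28

7 product values × 4 melted columns = 28 rows.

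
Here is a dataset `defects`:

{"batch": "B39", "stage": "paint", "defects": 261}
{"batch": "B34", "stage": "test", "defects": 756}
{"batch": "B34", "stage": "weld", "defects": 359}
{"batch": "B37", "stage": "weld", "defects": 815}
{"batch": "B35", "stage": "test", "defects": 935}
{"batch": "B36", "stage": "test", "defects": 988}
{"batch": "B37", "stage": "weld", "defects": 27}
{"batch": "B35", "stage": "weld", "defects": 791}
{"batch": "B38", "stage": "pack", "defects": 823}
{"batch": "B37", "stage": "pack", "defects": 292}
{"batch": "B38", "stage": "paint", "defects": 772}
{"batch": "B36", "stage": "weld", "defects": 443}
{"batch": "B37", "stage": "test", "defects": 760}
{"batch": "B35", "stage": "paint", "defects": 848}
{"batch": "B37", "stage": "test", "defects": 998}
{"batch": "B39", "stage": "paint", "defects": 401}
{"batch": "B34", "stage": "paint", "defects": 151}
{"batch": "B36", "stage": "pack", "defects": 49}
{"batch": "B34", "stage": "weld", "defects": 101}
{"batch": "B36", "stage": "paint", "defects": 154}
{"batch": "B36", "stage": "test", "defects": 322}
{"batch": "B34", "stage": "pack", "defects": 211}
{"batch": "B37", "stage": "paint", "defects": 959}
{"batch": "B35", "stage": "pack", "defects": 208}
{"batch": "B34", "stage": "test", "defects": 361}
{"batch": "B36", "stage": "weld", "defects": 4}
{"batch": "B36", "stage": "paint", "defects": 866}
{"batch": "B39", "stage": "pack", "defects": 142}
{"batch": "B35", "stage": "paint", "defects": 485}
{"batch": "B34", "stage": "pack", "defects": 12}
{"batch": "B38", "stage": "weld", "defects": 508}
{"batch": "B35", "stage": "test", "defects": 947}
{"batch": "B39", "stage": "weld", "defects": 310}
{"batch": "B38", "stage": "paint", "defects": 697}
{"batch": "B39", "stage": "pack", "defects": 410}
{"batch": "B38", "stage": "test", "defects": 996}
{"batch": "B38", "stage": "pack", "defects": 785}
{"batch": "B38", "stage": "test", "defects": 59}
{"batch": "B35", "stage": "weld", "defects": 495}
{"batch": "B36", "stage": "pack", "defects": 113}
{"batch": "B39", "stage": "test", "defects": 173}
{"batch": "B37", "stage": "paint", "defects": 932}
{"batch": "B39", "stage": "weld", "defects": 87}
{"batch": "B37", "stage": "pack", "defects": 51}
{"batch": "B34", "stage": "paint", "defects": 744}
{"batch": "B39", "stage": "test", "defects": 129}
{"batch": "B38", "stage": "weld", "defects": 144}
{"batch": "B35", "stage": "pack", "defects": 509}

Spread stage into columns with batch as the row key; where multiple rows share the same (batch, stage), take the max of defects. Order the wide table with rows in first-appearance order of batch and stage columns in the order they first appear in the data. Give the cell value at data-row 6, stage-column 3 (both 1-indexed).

With rows in first-appearance order of batch, row 6 is batch=B38. stage columns in first-appearance order: paint, test, weld, pack; column 3 is weld.
Long rows with batch=B38, stage=weld: max(508, 144) = 508.

508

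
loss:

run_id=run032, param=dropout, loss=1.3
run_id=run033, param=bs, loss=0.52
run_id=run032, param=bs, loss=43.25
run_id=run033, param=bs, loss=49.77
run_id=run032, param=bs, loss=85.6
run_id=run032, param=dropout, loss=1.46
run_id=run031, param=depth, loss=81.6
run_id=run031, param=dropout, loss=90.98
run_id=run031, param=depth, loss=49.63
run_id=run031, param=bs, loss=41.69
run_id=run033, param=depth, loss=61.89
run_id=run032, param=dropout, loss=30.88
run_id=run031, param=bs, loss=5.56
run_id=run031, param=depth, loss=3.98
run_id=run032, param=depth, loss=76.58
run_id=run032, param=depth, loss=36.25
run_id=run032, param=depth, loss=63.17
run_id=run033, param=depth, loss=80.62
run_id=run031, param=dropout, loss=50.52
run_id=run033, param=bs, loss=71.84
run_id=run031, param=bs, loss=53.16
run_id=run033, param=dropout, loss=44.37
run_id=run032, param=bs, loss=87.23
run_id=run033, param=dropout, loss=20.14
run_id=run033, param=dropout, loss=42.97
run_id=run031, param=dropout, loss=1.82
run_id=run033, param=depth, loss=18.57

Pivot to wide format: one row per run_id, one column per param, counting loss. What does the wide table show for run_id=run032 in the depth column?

Rows with run_id=run032 and param=depth: loss values are 76.58, 36.25, 63.17.
3 rows match — count = 3.

3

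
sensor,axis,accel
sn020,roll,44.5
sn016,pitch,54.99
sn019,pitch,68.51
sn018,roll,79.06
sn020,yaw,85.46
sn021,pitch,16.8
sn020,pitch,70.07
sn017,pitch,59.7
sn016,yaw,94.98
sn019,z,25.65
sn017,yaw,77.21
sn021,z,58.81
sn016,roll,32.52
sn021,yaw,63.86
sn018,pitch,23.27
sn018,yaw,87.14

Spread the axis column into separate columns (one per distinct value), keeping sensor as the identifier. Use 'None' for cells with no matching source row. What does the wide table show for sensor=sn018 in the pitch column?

The long row with sensor=sn018, axis=pitch has accel=23.27.

23.27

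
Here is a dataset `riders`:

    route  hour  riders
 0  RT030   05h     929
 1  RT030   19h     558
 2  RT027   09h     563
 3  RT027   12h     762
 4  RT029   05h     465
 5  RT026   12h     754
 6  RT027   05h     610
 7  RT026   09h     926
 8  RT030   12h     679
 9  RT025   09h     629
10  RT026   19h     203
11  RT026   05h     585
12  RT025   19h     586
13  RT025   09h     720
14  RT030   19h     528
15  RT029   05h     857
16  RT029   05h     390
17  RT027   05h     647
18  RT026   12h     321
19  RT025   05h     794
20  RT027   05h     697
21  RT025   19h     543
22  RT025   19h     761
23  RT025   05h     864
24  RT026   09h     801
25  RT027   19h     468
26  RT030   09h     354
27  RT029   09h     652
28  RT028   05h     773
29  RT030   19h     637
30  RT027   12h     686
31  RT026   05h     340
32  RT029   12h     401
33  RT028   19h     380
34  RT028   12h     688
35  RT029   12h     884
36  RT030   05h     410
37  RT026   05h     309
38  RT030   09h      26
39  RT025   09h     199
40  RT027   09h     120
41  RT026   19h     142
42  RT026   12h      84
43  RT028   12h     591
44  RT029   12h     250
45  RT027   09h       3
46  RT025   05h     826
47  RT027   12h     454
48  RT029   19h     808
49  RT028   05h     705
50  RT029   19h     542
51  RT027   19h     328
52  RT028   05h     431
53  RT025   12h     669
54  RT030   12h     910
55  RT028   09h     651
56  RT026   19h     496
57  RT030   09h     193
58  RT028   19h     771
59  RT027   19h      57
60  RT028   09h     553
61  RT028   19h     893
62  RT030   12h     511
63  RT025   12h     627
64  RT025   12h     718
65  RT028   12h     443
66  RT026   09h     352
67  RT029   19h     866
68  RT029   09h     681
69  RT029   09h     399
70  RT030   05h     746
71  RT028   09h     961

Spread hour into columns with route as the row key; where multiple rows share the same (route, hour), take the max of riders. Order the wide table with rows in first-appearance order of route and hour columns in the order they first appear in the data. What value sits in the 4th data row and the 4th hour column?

With rows in first-appearance order of route, row 4 is route=RT026. hour columns in first-appearance order: 05h, 19h, 09h, 12h; column 4 is 12h.
Long rows with route=RT026, hour=12h: max(754, 321, 84) = 754.

754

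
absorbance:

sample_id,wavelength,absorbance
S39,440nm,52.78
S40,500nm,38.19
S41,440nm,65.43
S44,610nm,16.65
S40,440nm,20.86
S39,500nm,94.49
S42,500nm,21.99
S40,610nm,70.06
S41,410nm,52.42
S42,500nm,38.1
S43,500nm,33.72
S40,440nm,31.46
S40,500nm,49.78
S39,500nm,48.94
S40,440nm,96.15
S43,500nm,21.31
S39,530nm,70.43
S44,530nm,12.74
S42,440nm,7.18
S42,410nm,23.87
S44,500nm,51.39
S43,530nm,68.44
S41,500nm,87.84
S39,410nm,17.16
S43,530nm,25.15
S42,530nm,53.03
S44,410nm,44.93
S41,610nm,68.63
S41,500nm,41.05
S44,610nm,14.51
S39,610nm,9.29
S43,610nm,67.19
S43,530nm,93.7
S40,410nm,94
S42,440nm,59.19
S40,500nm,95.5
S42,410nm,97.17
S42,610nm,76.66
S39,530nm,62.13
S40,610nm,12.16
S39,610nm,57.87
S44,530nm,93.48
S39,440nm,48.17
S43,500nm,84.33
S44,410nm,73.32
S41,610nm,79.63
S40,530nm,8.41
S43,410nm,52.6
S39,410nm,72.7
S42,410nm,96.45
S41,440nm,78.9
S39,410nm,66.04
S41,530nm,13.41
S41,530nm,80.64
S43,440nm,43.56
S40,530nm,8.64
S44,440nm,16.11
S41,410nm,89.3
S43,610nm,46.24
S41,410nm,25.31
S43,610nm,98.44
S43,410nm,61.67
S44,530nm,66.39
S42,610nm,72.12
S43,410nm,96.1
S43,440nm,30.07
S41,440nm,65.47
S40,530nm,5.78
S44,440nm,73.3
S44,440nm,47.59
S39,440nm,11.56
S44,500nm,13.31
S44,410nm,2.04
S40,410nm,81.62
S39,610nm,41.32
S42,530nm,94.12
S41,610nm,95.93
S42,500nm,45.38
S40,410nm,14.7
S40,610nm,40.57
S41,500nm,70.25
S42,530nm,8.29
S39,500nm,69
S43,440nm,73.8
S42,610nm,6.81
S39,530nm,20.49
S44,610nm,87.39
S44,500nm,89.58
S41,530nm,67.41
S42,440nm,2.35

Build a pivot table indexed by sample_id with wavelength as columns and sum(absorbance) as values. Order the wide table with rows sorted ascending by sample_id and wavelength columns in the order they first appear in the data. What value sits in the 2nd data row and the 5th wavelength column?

With rows sorted ascending by sample_id, row 2 is sample_id=S40. wavelength columns in first-appearance order: 440nm, 500nm, 610nm, 410nm, 530nm; column 5 is 530nm.
Long rows with sample_id=S40, wavelength=530nm: 8.41 + 8.64 + 5.78 = 22.83.

22.83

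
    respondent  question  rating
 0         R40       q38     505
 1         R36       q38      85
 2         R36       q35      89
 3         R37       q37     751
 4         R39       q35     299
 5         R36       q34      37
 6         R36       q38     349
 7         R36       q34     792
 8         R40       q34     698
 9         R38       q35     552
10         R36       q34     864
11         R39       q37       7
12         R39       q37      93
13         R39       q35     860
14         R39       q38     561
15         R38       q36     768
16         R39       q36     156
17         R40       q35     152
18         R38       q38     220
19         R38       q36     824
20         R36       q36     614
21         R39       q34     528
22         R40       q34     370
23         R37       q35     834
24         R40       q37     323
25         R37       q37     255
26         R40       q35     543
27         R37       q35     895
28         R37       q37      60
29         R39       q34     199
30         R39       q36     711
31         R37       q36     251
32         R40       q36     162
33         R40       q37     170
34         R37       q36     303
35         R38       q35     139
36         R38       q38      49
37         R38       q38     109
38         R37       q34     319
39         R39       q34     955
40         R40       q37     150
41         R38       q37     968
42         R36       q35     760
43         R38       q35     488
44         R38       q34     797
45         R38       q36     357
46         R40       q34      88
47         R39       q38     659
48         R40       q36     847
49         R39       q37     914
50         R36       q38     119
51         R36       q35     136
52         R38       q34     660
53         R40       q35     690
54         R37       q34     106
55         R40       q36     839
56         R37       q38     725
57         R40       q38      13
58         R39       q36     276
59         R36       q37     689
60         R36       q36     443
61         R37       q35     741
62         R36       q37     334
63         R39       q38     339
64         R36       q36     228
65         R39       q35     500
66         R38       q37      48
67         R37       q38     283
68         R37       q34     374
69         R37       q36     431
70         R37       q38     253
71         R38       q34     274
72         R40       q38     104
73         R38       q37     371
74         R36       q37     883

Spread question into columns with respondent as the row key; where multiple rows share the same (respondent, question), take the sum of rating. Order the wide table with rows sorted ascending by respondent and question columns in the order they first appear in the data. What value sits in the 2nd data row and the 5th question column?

With rows sorted ascending by respondent, row 2 is respondent=R37. question columns in first-appearance order: q38, q35, q37, q34, q36; column 5 is q36.
Long rows with respondent=R37, question=q36: 251 + 303 + 431 = 985.

985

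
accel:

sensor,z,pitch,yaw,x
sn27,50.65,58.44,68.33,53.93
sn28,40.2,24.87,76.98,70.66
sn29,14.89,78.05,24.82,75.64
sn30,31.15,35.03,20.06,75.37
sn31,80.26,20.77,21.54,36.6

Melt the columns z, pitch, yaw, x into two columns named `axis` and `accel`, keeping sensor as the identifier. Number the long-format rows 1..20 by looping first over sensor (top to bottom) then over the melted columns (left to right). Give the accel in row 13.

31.15

20 rows total (5 × 4). Row 13: index ⌊(13-1)/4⌋ = 3 into sensor → sn30; (13-1) mod 4 = 0 into the melted columns → z.
So row 13 is (sn30, z, 31.15); accel = 31.15.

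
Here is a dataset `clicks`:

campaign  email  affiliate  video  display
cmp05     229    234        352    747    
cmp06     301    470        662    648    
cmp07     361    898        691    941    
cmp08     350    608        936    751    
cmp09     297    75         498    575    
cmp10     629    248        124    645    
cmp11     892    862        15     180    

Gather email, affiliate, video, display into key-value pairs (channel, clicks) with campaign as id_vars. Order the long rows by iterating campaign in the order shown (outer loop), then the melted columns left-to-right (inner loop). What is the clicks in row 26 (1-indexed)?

28 rows total (7 × 4). Row 26: index ⌊(26-1)/4⌋ = 6 into campaign → cmp11; (26-1) mod 4 = 1 into the melted columns → affiliate.
So row 26 is (cmp11, affiliate, 862); clicks = 862.

862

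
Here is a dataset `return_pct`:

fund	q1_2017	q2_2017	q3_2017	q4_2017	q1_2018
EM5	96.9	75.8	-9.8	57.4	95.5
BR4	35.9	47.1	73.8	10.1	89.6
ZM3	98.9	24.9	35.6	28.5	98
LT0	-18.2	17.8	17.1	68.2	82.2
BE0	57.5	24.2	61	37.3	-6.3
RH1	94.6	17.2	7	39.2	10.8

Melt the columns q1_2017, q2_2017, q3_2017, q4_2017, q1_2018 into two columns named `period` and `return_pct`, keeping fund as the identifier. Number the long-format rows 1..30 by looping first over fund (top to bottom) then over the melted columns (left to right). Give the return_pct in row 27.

30 rows total (6 × 5). Row 27: index ⌊(27-1)/5⌋ = 5 into fund → RH1; (27-1) mod 5 = 1 into the melted columns → q2_2017.
So row 27 is (RH1, q2_2017, 17.2); return_pct = 17.2.

17.2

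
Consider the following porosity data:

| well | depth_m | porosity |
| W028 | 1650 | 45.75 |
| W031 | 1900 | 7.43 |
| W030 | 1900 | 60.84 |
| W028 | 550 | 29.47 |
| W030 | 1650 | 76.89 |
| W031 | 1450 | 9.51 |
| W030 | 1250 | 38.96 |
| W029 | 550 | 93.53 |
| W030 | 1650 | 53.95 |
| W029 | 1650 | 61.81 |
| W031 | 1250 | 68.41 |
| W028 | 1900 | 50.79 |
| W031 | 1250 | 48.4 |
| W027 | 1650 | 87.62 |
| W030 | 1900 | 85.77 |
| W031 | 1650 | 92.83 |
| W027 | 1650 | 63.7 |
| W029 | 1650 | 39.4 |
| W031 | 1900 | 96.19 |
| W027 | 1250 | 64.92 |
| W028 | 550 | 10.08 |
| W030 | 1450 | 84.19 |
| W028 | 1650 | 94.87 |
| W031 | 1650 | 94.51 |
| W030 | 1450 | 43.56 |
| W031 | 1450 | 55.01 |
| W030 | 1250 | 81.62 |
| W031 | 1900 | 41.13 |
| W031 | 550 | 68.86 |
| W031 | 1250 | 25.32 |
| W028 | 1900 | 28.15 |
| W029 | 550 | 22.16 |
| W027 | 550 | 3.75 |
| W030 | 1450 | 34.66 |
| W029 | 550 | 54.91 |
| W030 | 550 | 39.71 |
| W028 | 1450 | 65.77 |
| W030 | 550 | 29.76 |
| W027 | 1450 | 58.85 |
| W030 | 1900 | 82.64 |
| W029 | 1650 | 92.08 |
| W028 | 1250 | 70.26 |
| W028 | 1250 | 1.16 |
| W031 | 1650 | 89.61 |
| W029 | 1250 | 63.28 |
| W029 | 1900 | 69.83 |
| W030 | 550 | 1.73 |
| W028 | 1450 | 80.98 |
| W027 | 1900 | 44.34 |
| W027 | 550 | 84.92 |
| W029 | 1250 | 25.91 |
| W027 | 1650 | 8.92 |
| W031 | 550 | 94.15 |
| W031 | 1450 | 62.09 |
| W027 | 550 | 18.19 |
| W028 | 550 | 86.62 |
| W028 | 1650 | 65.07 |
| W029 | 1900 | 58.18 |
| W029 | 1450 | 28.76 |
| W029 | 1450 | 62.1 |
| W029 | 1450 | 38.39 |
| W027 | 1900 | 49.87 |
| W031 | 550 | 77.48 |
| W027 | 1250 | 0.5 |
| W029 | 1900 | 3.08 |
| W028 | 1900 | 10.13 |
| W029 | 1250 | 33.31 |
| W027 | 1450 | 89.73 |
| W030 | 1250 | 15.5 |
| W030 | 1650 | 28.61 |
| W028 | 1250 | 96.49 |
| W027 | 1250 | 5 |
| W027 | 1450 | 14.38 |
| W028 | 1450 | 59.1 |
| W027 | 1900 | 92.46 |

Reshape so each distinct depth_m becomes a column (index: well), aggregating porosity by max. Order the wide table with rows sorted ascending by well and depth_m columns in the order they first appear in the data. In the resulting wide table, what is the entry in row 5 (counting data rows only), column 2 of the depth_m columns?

96.19

With rows sorted ascending by well, row 5 is well=W031. depth_m columns in first-appearance order: 1650, 1900, 550, 1450, 1250; column 2 is 1900.
Long rows with well=W031, depth_m=1900: max(7.43, 96.19, 41.13) = 96.19.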